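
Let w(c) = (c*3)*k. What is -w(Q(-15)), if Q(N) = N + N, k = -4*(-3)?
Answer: 1080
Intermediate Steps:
k = 12
Q(N) = 2*N
w(c) = 36*c (w(c) = (c*3)*12 = (3*c)*12 = 36*c)
-w(Q(-15)) = -36*2*(-15) = -36*(-30) = -1*(-1080) = 1080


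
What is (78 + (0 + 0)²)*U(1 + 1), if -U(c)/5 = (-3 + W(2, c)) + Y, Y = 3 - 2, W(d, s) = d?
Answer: 0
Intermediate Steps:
Y = 1
U(c) = 0 (U(c) = -5*((-3 + 2) + 1) = -5*(-1 + 1) = -5*0 = 0)
(78 + (0 + 0)²)*U(1 + 1) = (78 + (0 + 0)²)*0 = (78 + 0²)*0 = (78 + 0)*0 = 78*0 = 0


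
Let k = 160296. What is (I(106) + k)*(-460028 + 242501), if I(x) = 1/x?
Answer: -3696083264679/106 ≈ -3.4869e+10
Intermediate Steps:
(I(106) + k)*(-460028 + 242501) = (1/106 + 160296)*(-460028 + 242501) = (1/106 + 160296)*(-217527) = (16991377/106)*(-217527) = -3696083264679/106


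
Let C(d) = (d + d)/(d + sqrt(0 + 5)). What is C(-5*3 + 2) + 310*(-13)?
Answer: -330291/82 + 13*sqrt(5)/82 ≈ -4027.6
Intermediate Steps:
C(d) = 2*d/(d + sqrt(5)) (C(d) = (2*d)/(d + sqrt(5)) = 2*d/(d + sqrt(5)))
C(-5*3 + 2) + 310*(-13) = 2*(-5*3 + 2)/((-5*3 + 2) + sqrt(5)) + 310*(-13) = 2*(-15 + 2)/((-15 + 2) + sqrt(5)) - 4030 = 2*(-13)/(-13 + sqrt(5)) - 4030 = -26/(-13 + sqrt(5)) - 4030 = -4030 - 26/(-13 + sqrt(5))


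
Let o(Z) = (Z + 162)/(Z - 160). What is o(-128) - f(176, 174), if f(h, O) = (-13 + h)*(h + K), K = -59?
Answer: -2746241/144 ≈ -19071.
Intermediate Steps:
o(Z) = (162 + Z)/(-160 + Z)
f(h, O) = (-59 + h)*(-13 + h) (f(h, O) = (-13 + h)*(h - 59) = (-13 + h)*(-59 + h) = (-59 + h)*(-13 + h))
o(-128) - f(176, 174) = (162 - 128)/(-160 - 128) - (767 + 176**2 - 72*176) = 34/(-288) - (767 + 30976 - 12672) = -1/288*34 - 1*19071 = -17/144 - 19071 = -2746241/144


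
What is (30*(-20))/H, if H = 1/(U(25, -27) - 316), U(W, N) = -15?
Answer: 198600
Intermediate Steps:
H = -1/331 (H = 1/(-15 - 316) = 1/(-331) = -1/331 ≈ -0.0030211)
(30*(-20))/H = (30*(-20))/(-1/331) = -600*(-331) = 198600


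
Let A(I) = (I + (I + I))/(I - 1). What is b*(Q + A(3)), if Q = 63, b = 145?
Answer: 19575/2 ≈ 9787.5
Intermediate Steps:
A(I) = 3*I/(-1 + I) (A(I) = (I + 2*I)/(-1 + I) = (3*I)/(-1 + I) = 3*I/(-1 + I))
b*(Q + A(3)) = 145*(63 + 3*3/(-1 + 3)) = 145*(63 + 3*3/2) = 145*(63 + 3*3*(1/2)) = 145*(63 + 9/2) = 145*(135/2) = 19575/2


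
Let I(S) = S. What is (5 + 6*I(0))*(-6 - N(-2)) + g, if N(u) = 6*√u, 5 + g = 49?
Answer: 14 - 30*I*√2 ≈ 14.0 - 42.426*I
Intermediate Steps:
g = 44 (g = -5 + 49 = 44)
(5 + 6*I(0))*(-6 - N(-2)) + g = (5 + 6*0)*(-6 - 6*√(-2)) + 44 = (5 + 0)*(-6 - 6*I*√2) + 44 = 5*(-6 - 6*I*√2) + 44 = (-30 - 30*I*√2) + 44 = 14 - 30*I*√2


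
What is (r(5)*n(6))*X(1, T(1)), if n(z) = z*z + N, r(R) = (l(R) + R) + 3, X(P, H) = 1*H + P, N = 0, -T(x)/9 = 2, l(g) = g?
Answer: -7956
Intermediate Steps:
T(x) = -18 (T(x) = -9*2 = -18)
X(P, H) = H + P
r(R) = 3 + 2*R (r(R) = (R + R) + 3 = 2*R + 3 = 3 + 2*R)
n(z) = z**2 (n(z) = z*z + 0 = z**2 + 0 = z**2)
(r(5)*n(6))*X(1, T(1)) = ((3 + 2*5)*6**2)*(-18 + 1) = ((3 + 10)*36)*(-17) = (13*36)*(-17) = 468*(-17) = -7956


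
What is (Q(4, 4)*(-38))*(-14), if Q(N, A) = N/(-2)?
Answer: -1064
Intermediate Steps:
Q(N, A) = -N/2 (Q(N, A) = N*(-1/2) = -N/2)
(Q(4, 4)*(-38))*(-14) = (-1/2*4*(-38))*(-14) = -2*(-38)*(-14) = 76*(-14) = -1064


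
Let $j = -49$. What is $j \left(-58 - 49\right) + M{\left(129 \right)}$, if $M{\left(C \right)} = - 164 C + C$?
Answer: $-15784$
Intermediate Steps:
$M{\left(C \right)} = - 163 C$
$j \left(-58 - 49\right) + M{\left(129 \right)} = - 49 \left(-58 - 49\right) - 21027 = \left(-49\right) \left(-107\right) - 21027 = 5243 - 21027 = -15784$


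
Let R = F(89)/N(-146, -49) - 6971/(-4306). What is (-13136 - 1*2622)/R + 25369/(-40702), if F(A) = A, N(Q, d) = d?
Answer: 135326721437609/1695441810 ≈ 79818.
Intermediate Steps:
R = -41655/210994 (R = 89/(-49) - 6971/(-4306) = 89*(-1/49) - 6971*(-1/4306) = -89/49 + 6971/4306 = -41655/210994 ≈ -0.19742)
(-13136 - 1*2622)/R + 25369/(-40702) = (-13136 - 1*2622)/(-41655/210994) + 25369/(-40702) = (-13136 - 2622)*(-210994/41655) + 25369*(-1/40702) = -15758*(-210994/41655) - 25369/40702 = 3324843452/41655 - 25369/40702 = 135326721437609/1695441810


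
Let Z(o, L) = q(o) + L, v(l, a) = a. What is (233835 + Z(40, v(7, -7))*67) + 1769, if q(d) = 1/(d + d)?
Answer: 18810867/80 ≈ 2.3514e+5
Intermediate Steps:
q(d) = 1/(2*d)
Z(o, L) = L + 1/(2*o) (Z(o, L) = 1/(2*o) + L = L + 1/(2*o))
(233835 + Z(40, v(7, -7))*67) + 1769 = (233835 + (-7 + (½)/40)*67) + 1769 = (233835 + (-7 + (½)*(1/40))*67) + 1769 = (233835 + (-7 + 1/80)*67) + 1769 = (233835 - 559/80*67) + 1769 = (233835 - 37453/80) + 1769 = 18669347/80 + 1769 = 18810867/80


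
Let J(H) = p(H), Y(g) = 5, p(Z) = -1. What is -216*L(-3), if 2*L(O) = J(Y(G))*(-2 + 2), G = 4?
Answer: 0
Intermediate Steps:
J(H) = -1
L(O) = 0 (L(O) = (-(-2 + 2))/2 = (-1*0)/2 = (1/2)*0 = 0)
-216*L(-3) = -216*0 = 0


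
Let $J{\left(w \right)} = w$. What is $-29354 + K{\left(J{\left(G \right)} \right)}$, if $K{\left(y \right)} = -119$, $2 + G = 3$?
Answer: $-29473$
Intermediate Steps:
$G = 1$ ($G = -2 + 3 = 1$)
$-29354 + K{\left(J{\left(G \right)} \right)} = -29354 - 119 = -29473$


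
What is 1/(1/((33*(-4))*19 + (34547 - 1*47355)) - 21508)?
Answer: -15316/329416529 ≈ -4.6494e-5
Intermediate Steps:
1/(1/((33*(-4))*19 + (34547 - 1*47355)) - 21508) = 1/(1/(-132*19 + (34547 - 47355)) - 21508) = 1/(1/(-2508 - 12808) - 21508) = 1/(1/(-15316) - 21508) = 1/(-1/15316 - 21508) = 1/(-329416529/15316) = -15316/329416529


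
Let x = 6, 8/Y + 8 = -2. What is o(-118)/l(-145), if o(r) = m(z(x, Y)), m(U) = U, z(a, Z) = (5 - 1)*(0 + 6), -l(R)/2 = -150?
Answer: 2/25 ≈ 0.080000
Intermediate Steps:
Y = -⅘ (Y = 8/(-8 - 2) = 8/(-10) = 8*(-⅒) = -⅘ ≈ -0.80000)
l(R) = 300 (l(R) = -2*(-150) = 300)
z(a, Z) = 24 (z(a, Z) = 4*6 = 24)
o(r) = 24
o(-118)/l(-145) = 24/300 = 24*(1/300) = 2/25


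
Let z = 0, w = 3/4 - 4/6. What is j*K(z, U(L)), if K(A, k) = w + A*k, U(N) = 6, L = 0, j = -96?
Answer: -8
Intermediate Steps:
w = 1/12 (w = 3*(¼) - 4*⅙ = ¾ - ⅔ = 1/12 ≈ 0.083333)
K(A, k) = 1/12 + A*k
j*K(z, U(L)) = -96*(1/12 + 0*6) = -96*(1/12 + 0) = -96*1/12 = -8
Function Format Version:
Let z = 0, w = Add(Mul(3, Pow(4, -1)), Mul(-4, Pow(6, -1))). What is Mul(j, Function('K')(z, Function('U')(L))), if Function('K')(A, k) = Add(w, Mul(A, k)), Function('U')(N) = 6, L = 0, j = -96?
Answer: -8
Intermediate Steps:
w = Rational(1, 12) (w = Add(Mul(3, Rational(1, 4)), Mul(-4, Rational(1, 6))) = Add(Rational(3, 4), Rational(-2, 3)) = Rational(1, 12) ≈ 0.083333)
Function('K')(A, k) = Add(Rational(1, 12), Mul(A, k))
Mul(j, Function('K')(z, Function('U')(L))) = Mul(-96, Add(Rational(1, 12), Mul(0, 6))) = Mul(-96, Add(Rational(1, 12), 0)) = Mul(-96, Rational(1, 12)) = -8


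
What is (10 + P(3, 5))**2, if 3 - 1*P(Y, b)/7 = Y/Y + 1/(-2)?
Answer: 3025/4 ≈ 756.25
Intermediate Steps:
P(Y, b) = 35/2 (P(Y, b) = 21 - 7*(Y/Y + 1/(-2)) = 21 - 7*(1 + 1*(-1/2)) = 21 - 7*(1 - 1/2) = 21 - 7*1/2 = 21 - 7/2 = 35/2)
(10 + P(3, 5))**2 = (10 + 35/2)**2 = (55/2)**2 = 3025/4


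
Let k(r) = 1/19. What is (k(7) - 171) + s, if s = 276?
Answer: 1996/19 ≈ 105.05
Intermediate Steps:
k(r) = 1/19
(k(7) - 171) + s = (1/19 - 171) + 276 = -3248/19 + 276 = 1996/19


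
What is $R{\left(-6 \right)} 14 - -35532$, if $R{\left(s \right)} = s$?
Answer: $35448$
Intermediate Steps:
$R{\left(-6 \right)} 14 - -35532 = \left(-6\right) 14 - -35532 = -84 + 35532 = 35448$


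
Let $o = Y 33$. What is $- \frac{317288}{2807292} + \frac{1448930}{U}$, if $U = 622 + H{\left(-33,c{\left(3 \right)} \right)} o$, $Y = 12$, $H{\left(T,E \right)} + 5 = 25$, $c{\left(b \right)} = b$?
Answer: $\frac{508107415433}{2997486033} \approx 169.51$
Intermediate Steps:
$H{\left(T,E \right)} = 20$ ($H{\left(T,E \right)} = -5 + 25 = 20$)
$o = 396$ ($o = 12 \cdot 33 = 396$)
$U = 8542$ ($U = 622 + 20 \cdot 396 = 622 + 7920 = 8542$)
$- \frac{317288}{2807292} + \frac{1448930}{U} = - \frac{317288}{2807292} + \frac{1448930}{8542} = \left(-317288\right) \frac{1}{2807292} + 1448930 \cdot \frac{1}{8542} = - \frac{79322}{701823} + \frac{724465}{4271} = \frac{508107415433}{2997486033}$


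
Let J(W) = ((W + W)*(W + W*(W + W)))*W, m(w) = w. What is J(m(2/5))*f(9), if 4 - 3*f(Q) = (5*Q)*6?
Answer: -12768/625 ≈ -20.429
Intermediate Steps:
f(Q) = 4/3 - 10*Q (f(Q) = 4/3 - 5*Q*6/3 = 4/3 - 10*Q)
J(W) = 2*W²*(W + 2*W²) (J(W) = ((2*W)*(W + W*(2*W)))*W = ((2*W)*(W + 2*W²))*W = (2*W*(W + 2*W²))*W = 2*W²*(W + 2*W²))
J(m(2/5))*f(9) = ((2/5)³*(2 + 4*(2/5)))*(4/3 - 10*9) = ((2*(⅕))³*(2 + 4*(2*(⅕))))*(4/3 - 90) = ((⅖)³*(2 + 4*(⅖)))*(-266/3) = (8*(2 + 8/5)/125)*(-266/3) = ((8/125)*(18/5))*(-266/3) = (144/625)*(-266/3) = -12768/625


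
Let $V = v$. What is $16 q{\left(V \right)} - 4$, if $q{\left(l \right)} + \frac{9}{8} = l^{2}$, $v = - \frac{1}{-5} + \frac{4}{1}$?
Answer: $\frac{6506}{25} \approx 260.24$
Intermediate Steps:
$v = \frac{21}{5}$ ($v = \left(-1\right) \left(- \frac{1}{5}\right) + 4 \cdot 1 = \frac{1}{5} + 4 = \frac{21}{5} \approx 4.2$)
$V = \frac{21}{5} \approx 4.2$
$q{\left(l \right)} = - \frac{9}{8} + l^{2}$
$16 q{\left(V \right)} - 4 = 16 \left(- \frac{9}{8} + \left(\frac{21}{5}\right)^{2}\right) - 4 = 16 \left(- \frac{9}{8} + \frac{441}{25}\right) - 4 = 16 \cdot \frac{3303}{200} - 4 = \frac{6606}{25} - 4 = \frac{6506}{25}$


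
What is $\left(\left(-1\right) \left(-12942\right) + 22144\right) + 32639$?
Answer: $67725$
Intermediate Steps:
$\left(\left(-1\right) \left(-12942\right) + 22144\right) + 32639 = \left(12942 + 22144\right) + 32639 = 35086 + 32639 = 67725$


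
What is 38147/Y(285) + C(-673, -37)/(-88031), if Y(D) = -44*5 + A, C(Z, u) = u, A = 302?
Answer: 3358121591/7218542 ≈ 465.21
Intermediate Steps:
Y(D) = 82 (Y(D) = -44*5 + 302 = -220 + 302 = 82)
38147/Y(285) + C(-673, -37)/(-88031) = 38147/82 - 37/(-88031) = 38147*(1/82) - 37*(-1/88031) = 38147/82 + 37/88031 = 3358121591/7218542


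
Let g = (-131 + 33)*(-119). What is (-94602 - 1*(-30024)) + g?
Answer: -52916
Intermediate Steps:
g = 11662 (g = -98*(-119) = 11662)
(-94602 - 1*(-30024)) + g = (-94602 - 1*(-30024)) + 11662 = (-94602 + 30024) + 11662 = -64578 + 11662 = -52916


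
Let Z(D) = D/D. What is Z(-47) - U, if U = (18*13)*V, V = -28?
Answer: 6553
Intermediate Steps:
Z(D) = 1
U = -6552 (U = (18*13)*(-28) = 234*(-28) = -6552)
Z(-47) - U = 1 - 1*(-6552) = 1 + 6552 = 6553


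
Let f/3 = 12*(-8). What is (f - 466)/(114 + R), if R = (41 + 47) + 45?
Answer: -58/19 ≈ -3.0526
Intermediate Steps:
f = -288 (f = 3*(12*(-8)) = 3*(-96) = -288)
R = 133 (R = 88 + 45 = 133)
(f - 466)/(114 + R) = (-288 - 466)/(114 + 133) = -754/247 = -754*1/247 = -58/19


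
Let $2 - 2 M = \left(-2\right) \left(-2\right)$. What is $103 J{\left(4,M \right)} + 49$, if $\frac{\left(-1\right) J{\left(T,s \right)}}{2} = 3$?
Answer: $-569$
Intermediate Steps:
$M = -1$ ($M = 1 - \frac{\left(-2\right) \left(-2\right)}{2} = 1 - 2 = -1$)
$J{\left(T,s \right)} = -6$ ($J{\left(T,s \right)} = \left(-2\right) 3 = -6$)
$103 J{\left(4,M \right)} + 49 = 103 \left(-6\right) + 49 = -618 + 49 = -569$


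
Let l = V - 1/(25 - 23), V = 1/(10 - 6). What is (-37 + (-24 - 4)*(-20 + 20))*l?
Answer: 37/4 ≈ 9.2500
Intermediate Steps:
V = ¼ (V = 1/4 = ¼ ≈ 0.25000)
l = -¼ (l = ¼ - 1/(25 - 23) = ¼ - 1/2 = ¼ - 1*½ = ¼ - ½ = -¼ ≈ -0.25000)
(-37 + (-24 - 4)*(-20 + 20))*l = (-37 + (-24 - 4)*(-20 + 20))*(-¼) = (-37 - 28*0)*(-¼) = (-37 + 0)*(-¼) = -37*(-¼) = 37/4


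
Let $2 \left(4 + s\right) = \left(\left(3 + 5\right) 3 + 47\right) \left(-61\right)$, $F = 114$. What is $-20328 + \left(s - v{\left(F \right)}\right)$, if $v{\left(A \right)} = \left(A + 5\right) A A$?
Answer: $- \frac{3138043}{2} \approx -1.569 \cdot 10^{6}$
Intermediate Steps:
$v{\left(A \right)} = A^{2} \left(5 + A\right)$ ($v{\left(A \right)} = \left(5 + A\right) A A = A \left(5 + A\right) A = A^{2} \left(5 + A\right)$)
$s = - \frac{4339}{2}$ ($s = -4 + \frac{\left(\left(3 + 5\right) 3 + 47\right) \left(-61\right)}{2} = -4 + \frac{\left(8 \cdot 3 + 47\right) \left(-61\right)}{2} = -4 + \frac{\left(24 + 47\right) \left(-61\right)}{2} = -4 + \frac{71 \left(-61\right)}{2} = -4 + \frac{1}{2} \left(-4331\right) = -4 - \frac{4331}{2} = - \frac{4339}{2} \approx -2169.5$)
$-20328 + \left(s - v{\left(F \right)}\right) = -20328 - \left(\frac{4339}{2} + 114^{2} \left(5 + 114\right)\right) = -20328 - \left(\frac{4339}{2} + 12996 \cdot 119\right) = -20328 - \frac{3097387}{2} = - \frac{3138043}{2}$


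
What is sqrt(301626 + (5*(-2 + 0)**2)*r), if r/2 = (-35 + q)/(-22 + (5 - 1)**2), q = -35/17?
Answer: sqrt(87241314)/17 ≈ 549.43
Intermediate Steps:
q = -35/17 (q = -35*1/17 = -35/17 ≈ -2.0588)
r = 210/17 (r = 2*((-35 - 35/17)/(-22 + (5 - 1)**2)) = 2*(-630/(17*(-22 + 4**2))) = 2*(-630/(17*(-22 + 16))) = 2*(-630/17/(-6)) = 2*(-630/17*(-1/6)) = 2*(105/17) = 210/17 ≈ 12.353)
sqrt(301626 + (5*(-2 + 0)**2)*r) = sqrt(301626 + (5*(-2 + 0)**2)*(210/17)) = sqrt(301626 + (5*(-2)**2)*(210/17)) = sqrt(301626 + (5*4)*(210/17)) = sqrt(301626 + 20*(210/17)) = sqrt(301626 + 4200/17) = sqrt(5131842/17) = sqrt(87241314)/17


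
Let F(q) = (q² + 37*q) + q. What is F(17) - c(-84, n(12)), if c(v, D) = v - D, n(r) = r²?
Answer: 1163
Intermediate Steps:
F(q) = q² + 38*q
F(17) - c(-84, n(12)) = 17*(38 + 17) - (-84 - 1*12²) = 17*55 - (-84 - 1*144) = 935 - (-84 - 144) = 935 - 1*(-228) = 935 + 228 = 1163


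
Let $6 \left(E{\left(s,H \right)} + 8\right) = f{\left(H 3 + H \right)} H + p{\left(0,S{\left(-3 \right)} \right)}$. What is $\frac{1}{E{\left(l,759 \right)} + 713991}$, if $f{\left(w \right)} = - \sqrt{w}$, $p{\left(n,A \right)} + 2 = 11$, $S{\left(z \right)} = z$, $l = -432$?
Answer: $\frac{2855938}{2038901133637} + \frac{1012 \sqrt{759}}{2038901133637} \approx 1.4144 \cdot 10^{-6}$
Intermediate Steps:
$p{\left(n,A \right)} = 9$ ($p{\left(n,A \right)} = -2 + 11 = 9$)
$E{\left(s,H \right)} = - \frac{13}{2} - \frac{H^{\frac{3}{2}}}{3}$ ($E{\left(s,H \right)} = -8 + \frac{- \sqrt{H 3 + H} H + 9}{6} = -8 + \frac{- \sqrt{3 H + H} H + 9}{6} = -8 + \frac{- \sqrt{4 H} H + 9}{6} = -8 + \frac{- 2 \sqrt{H} H + 9}{6} = -8 + \frac{- 2 H^{\frac{3}{2}} + 9}{6} = -8 + \frac{9 - 2 H^{\frac{3}{2}}}{6} = -8 - \left(- \frac{3}{2} + \frac{H^{\frac{3}{2}}}{3}\right) = - \frac{13}{2} - \frac{H^{\frac{3}{2}}}{3}$)
$\frac{1}{E{\left(l,759 \right)} + 713991} = \frac{1}{\left(- \frac{13}{2} - \frac{759^{\frac{3}{2}}}{3}\right) + 713991} = \frac{1}{\left(- \frac{13}{2} - \frac{759 \sqrt{759}}{3}\right) + 713991} = \frac{1}{\left(- \frac{13}{2} - 253 \sqrt{759}\right) + 713991} = \frac{1}{\frac{1427969}{2} - 253 \sqrt{759}}$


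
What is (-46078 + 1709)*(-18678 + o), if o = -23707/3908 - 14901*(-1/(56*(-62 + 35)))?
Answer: 408418262915585/492408 ≈ 8.2943e+8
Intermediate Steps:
o = -7839841/492408 (o = -23707*1/3908 - 14901/((-56*(-27))) = -23707/3908 - 14901/1512 = -23707/3908 - 14901*1/1512 = -23707/3908 - 4967/504 = -7839841/492408 ≈ -15.921)
(-46078 + 1709)*(-18678 + o) = (-46078 + 1709)*(-18678 - 7839841/492408) = -44369*(-9205036465/492408) = 408418262915585/492408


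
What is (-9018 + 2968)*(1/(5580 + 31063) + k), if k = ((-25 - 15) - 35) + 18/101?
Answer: 1675311852500/3700943 ≈ 4.5267e+5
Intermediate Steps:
k = -7557/101 (k = (-40 - 35) + 18*(1/101) = -75 + 18/101 = -7557/101 ≈ -74.822)
(-9018 + 2968)*(1/(5580 + 31063) + k) = (-9018 + 2968)*(1/(5580 + 31063) - 7557/101) = -6050*(1/36643 - 7557/101) = -6050*(-276911050/3700943) = 1675311852500/3700943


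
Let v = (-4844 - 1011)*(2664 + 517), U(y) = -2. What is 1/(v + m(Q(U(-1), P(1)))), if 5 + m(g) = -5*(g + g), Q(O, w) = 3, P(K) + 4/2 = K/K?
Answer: -1/18624790 ≈ -5.3692e-8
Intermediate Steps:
P(K) = -1 (P(K) = -2 + K/K = -2 + 1 = -1)
m(g) = -5 - 10*g (m(g) = -5 - 5*(g + g) = -5 - 10*g)
v = -18624755 (v = -5855*3181 = -18624755)
1/(v + m(Q(U(-1), P(1)))) = 1/(-18624755 + (-5 - 10*3)) = 1/(-18624755 + (-5 - 30)) = 1/(-18624755 - 35) = 1/(-18624790) = -1/18624790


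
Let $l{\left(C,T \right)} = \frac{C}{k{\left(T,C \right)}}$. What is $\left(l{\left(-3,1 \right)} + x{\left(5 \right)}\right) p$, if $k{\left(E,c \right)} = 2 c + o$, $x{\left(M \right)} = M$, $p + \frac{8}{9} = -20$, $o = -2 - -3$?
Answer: $- \frac{5264}{45} \approx -116.98$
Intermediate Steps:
$o = 1$ ($o = -2 + 3 = 1$)
$p = - \frac{188}{9}$ ($p = - \frac{8}{9} - 20 = - \frac{188}{9} \approx -20.889$)
$k{\left(E,c \right)} = 1 + 2 c$ ($k{\left(E,c \right)} = 2 c + 1 = 1 + 2 c$)
$l{\left(C,T \right)} = \frac{C}{1 + 2 C}$
$\left(l{\left(-3,1 \right)} + x{\left(5 \right)}\right) p = \left(- \frac{3}{1 + 2 \left(-3\right)} + 5\right) \left(- \frac{188}{9}\right) = \left(- \frac{3}{1 - 6} + 5\right) \left(- \frac{188}{9}\right) = \left(- \frac{3}{-5} + 5\right) \left(- \frac{188}{9}\right) = \left(\left(-3\right) \left(- \frac{1}{5}\right) + 5\right) \left(- \frac{188}{9}\right) = \left(\frac{3}{5} + 5\right) \left(- \frac{188}{9}\right) = \frac{28}{5} \left(- \frac{188}{9}\right) = - \frac{5264}{45}$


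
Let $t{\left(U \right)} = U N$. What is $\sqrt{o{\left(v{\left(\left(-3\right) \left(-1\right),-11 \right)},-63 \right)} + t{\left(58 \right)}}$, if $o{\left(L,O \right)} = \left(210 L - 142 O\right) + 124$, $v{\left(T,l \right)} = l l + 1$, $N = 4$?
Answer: $\sqrt{34922} \approx 186.87$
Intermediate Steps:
$v{\left(T,l \right)} = 1 + l^{2}$ ($v{\left(T,l \right)} = l^{2} + 1 = 1 + l^{2}$)
$t{\left(U \right)} = 4 U$ ($t{\left(U \right)} = U 4 = 4 U$)
$o{\left(L,O \right)} = 124 - 142 O + 210 L$ ($o{\left(L,O \right)} = \left(- 142 O + 210 L\right) + 124 = 124 - 142 O + 210 L$)
$\sqrt{o{\left(v{\left(\left(-3\right) \left(-1\right),-11 \right)},-63 \right)} + t{\left(58 \right)}} = \sqrt{\left(124 - -8946 + 210 \left(1 + \left(-11\right)^{2}\right)\right) + 4 \cdot 58} = \sqrt{\left(124 + 8946 + 210 \left(1 + 121\right)\right) + 232} = \sqrt{\left(124 + 8946 + 210 \cdot 122\right) + 232} = \sqrt{\left(124 + 8946 + 25620\right) + 232} = \sqrt{34690 + 232} = \sqrt{34922}$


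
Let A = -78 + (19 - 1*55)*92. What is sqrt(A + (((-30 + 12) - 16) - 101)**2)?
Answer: sqrt(14835) ≈ 121.80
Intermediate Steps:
A = -3390 (A = -78 + (19 - 55)*92 = -78 - 36*92 = -78 - 3312 = -3390)
sqrt(A + (((-30 + 12) - 16) - 101)**2) = sqrt(-3390 + (((-30 + 12) - 16) - 101)**2) = sqrt(-3390 + ((-18 - 16) - 101)**2) = sqrt(-3390 + (-34 - 101)**2) = sqrt(-3390 + (-135)**2) = sqrt(-3390 + 18225) = sqrt(14835)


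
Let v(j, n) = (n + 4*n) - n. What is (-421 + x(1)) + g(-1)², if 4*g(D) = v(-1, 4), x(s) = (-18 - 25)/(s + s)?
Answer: -853/2 ≈ -426.50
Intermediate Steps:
x(s) = -43/(2*s) (x(s) = -43*1/(2*s) = -43/(2*s))
v(j, n) = 4*n (v(j, n) = 5*n - n = 4*n)
g(D) = 4 (g(D) = (4*4)/4 = (¼)*16 = 4)
(-421 + x(1)) + g(-1)² = (-421 - 43/2/1) + 4² = (-421 - 43/2*1) + 16 = (-421 - 43/2) + 16 = -885/2 + 16 = -853/2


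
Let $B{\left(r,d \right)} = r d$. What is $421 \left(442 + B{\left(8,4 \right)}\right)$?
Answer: $199554$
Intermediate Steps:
$B{\left(r,d \right)} = d r$
$421 \left(442 + B{\left(8,4 \right)}\right) = 421 \left(442 + 4 \cdot 8\right) = 421 \left(442 + 32\right) = 421 \cdot 474 = 199554$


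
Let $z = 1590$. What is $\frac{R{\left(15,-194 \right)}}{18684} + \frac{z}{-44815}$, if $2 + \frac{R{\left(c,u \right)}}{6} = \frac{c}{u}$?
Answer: $- \frac{195720977}{5414691708} \approx -0.036146$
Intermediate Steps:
$R{\left(c,u \right)} = -12 + \frac{6 c}{u}$ ($R{\left(c,u \right)} = -12 + 6 \frac{c}{u} = -12 + \frac{6 c}{u}$)
$\frac{R{\left(15,-194 \right)}}{18684} + \frac{z}{-44815} = \frac{-12 + 6 \cdot 15 \frac{1}{-194}}{18684} + \frac{1590}{-44815} = \left(-12 + 6 \cdot 15 \left(- \frac{1}{194}\right)\right) \frac{1}{18684} + 1590 \left(- \frac{1}{44815}\right) = \left(-12 - \frac{45}{97}\right) \frac{1}{18684} - \frac{318}{8963} = \left(- \frac{1209}{97}\right) \frac{1}{18684} - \frac{318}{8963} = - \frac{403}{604116} - \frac{318}{8963} = - \frac{195720977}{5414691708}$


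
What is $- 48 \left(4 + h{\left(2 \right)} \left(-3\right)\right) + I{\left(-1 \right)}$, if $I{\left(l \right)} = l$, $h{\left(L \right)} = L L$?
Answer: $383$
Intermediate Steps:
$h{\left(L \right)} = L^{2}$
$- 48 \left(4 + h{\left(2 \right)} \left(-3\right)\right) + I{\left(-1 \right)} = - 48 \left(4 + 2^{2} \left(-3\right)\right) - 1 = - 48 \left(4 + 4 \left(-3\right)\right) - 1 = - 48 \left(4 - 12\right) - 1 = \left(-48\right) \left(-8\right) - 1 = 384 - 1 = 383$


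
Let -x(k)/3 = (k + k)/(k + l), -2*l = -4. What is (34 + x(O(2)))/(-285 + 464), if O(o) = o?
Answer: 31/179 ≈ 0.17318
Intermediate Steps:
l = 2 (l = -½*(-4) = 2)
x(k) = -6*k/(2 + k) (x(k) = -3*(k + k)/(k + 2) = -3*2*k/(2 + k) = -6*k/(2 + k))
(34 + x(O(2)))/(-285 + 464) = (34 - 6*2/(2 + 2))/(-285 + 464) = (34 - 6*2/4)/179 = (34 - 6*2*¼)*(1/179) = (34 - 3)*(1/179) = 31*(1/179) = 31/179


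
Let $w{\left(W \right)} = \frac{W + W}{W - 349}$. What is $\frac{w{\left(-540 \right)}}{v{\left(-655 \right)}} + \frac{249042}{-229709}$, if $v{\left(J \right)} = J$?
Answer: $- \frac{29052799422}{26751680431} \approx -1.086$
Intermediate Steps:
$w{\left(W \right)} = \frac{2 W}{-349 + W}$
$\frac{w{\left(-540 \right)}}{v{\left(-655 \right)}} + \frac{249042}{-229709} = \frac{2 \left(-540\right) \frac{1}{-349 - 540}}{-655} + \frac{249042}{-229709} = 2 \left(-540\right) \frac{1}{-889} \left(- \frac{1}{655}\right) + 249042 \left(- \frac{1}{229709}\right) = 2 \left(-540\right) \left(- \frac{1}{889}\right) \left(- \frac{1}{655}\right) - \frac{249042}{229709} = \frac{1080}{889} \left(- \frac{1}{655}\right) - \frac{249042}{229709} = - \frac{216}{116459} - \frac{249042}{229709} = - \frac{29052799422}{26751680431}$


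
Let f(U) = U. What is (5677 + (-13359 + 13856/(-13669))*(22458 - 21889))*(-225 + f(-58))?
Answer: 29384472541350/13669 ≈ 2.1497e+9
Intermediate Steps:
(5677 + (-13359 + 13856/(-13669))*(22458 - 21889))*(-225 + f(-58)) = (5677 + (-13359 + 13856/(-13669))*(22458 - 21889))*(-225 - 58) = (5677 + (-13359 + 13856*(-1/13669))*569)*(-283) = (5677 + (-13359 - 13856/13669)*569)*(-283) = (5677 - 182618027/13669*569)*(-283) = (5677 - 103909657363/13669)*(-283) = -103832058450/13669*(-283) = 29384472541350/13669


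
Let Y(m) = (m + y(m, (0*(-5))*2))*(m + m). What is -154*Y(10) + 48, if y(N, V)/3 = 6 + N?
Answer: -178592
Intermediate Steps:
y(N, V) = 18 + 3*N (y(N, V) = 3*(6 + N) = 18 + 3*N)
Y(m) = 2*m*(18 + 4*m) (Y(m) = (m + (18 + 3*m))*(m + m) = (18 + 4*m)*(2*m) = 2*m*(18 + 4*m))
-154*Y(10) + 48 = -616*10*(9 + 2*10) + 48 = -616*10*(9 + 20) + 48 = -616*10*29 + 48 = -154*1160 + 48 = -178640 + 48 = -178592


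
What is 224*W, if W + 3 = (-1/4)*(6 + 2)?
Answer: -1120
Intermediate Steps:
W = -5 (W = -3 + (-1/4)*(6 + 2) = -3 - 1*1/4*8 = -3 - 1/4*8 = -3 - 2 = -5)
224*W = 224*(-5) = -1120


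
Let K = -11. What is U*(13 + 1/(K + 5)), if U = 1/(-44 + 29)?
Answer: -77/90 ≈ -0.85556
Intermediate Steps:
U = -1/15 (U = 1/(-15) = -1/15 ≈ -0.066667)
U*(13 + 1/(K + 5)) = -(13 + 1/(-11 + 5))/15 = -(13 + 1/(-6))/15 = -(13 - ⅙)/15 = -1/15*77/6 = -77/90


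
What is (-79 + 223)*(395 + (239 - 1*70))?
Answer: 81216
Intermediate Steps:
(-79 + 223)*(395 + (239 - 1*70)) = 144*(395 + (239 - 70)) = 144*(395 + 169) = 144*564 = 81216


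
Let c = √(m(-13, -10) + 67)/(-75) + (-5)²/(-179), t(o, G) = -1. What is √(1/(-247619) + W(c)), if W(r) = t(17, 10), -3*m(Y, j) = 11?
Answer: 2*I*√15328854195/247619 ≈ 1.0*I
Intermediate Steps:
m(Y, j) = -11/3 (m(Y, j) = -⅓*11 = -11/3)
c = -25/179 - √570/225 (c = √(-11/3 + 67)/(-75) + (-5)²/(-179) = √(190/3)*(-1/75) + 25*(-1/179) = (√570/3)*(-1/75) - 25/179 = -√570/225 - 25/179 = -25/179 - √570/225 ≈ -0.24577)
W(r) = -1
√(1/(-247619) + W(c)) = √(1/(-247619) - 1) = √(-1/247619 - 1) = √(-247620/247619) = 2*I*√15328854195/247619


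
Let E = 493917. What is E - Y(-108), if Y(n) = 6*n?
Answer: 494565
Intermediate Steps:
E - Y(-108) = 493917 - 6*(-108) = 493917 - 1*(-648) = 493917 + 648 = 494565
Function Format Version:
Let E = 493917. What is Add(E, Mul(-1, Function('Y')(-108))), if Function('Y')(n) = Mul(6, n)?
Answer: 494565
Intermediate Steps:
Add(E, Mul(-1, Function('Y')(-108))) = Add(493917, Mul(-1, Mul(6, -108))) = Add(493917, Mul(-1, -648)) = Add(493917, 648) = 494565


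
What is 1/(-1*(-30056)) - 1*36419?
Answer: -1094609463/30056 ≈ -36419.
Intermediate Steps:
1/(-1*(-30056)) - 1*36419 = 1/30056 - 36419 = -1094609463/30056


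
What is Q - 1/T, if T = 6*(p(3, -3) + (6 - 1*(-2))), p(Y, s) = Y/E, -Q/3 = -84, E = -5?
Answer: 55939/222 ≈ 251.98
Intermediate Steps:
Q = 252 (Q = -3*(-84) = 252)
p(Y, s) = -Y/5 (p(Y, s) = Y/(-5) = Y*(-⅕) = -Y/5)
T = 222/5 (T = 6*(-⅕*3 + (6 - 1*(-2))) = 6*(-⅗ + (6 + 2)) = 6*(-⅗ + 8) = 6*(37/5) = 222/5 ≈ 44.400)
Q - 1/T = 252 - 1/222/5 = 252 - 1*5/222 = 252 - 5/222 = 55939/222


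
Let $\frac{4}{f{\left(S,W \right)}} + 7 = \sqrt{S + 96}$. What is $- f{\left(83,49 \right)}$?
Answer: $- \frac{14}{65} - \frac{2 \sqrt{179}}{65} \approx -0.62705$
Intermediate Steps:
$f{\left(S,W \right)} = \frac{4}{-7 + \sqrt{96 + S}}$ ($f{\left(S,W \right)} = \frac{4}{-7 + \sqrt{S + 96}} = \frac{4}{-7 + \sqrt{96 + S}}$)
$- f{\left(83,49 \right)} = - \frac{4}{-7 + \sqrt{96 + 83}} = - \frac{4}{-7 + \sqrt{179}}$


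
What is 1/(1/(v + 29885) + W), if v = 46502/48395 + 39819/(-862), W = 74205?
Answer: 1244810347869/92371151905335635 ≈ 1.3476e-5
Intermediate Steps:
v = -1886955781/41716490 (v = 46502*(1/48395) + 39819*(-1/862) = 46502/48395 - 39819/862 = -1886955781/41716490 ≈ -45.233)
1/(1/(v + 29885) + W) = 1/(1/(-1886955781/41716490 + 29885) + 74205) = 1/(1/(1244810347869/41716490) + 74205) = 1/(41716490/1244810347869 + 74205) = 1/(92371151905335635/1244810347869) = 1244810347869/92371151905335635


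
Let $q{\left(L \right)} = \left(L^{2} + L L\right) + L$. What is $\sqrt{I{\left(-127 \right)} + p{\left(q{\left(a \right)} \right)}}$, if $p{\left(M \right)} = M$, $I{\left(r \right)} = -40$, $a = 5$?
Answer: $\sqrt{15} \approx 3.873$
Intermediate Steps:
$q{\left(L \right)} = L + 2 L^{2}$ ($q{\left(L \right)} = \left(L^{2} + L^{2}\right) + L = 2 L^{2} + L = L + 2 L^{2}$)
$\sqrt{I{\left(-127 \right)} + p{\left(q{\left(a \right)} \right)}} = \sqrt{-40 + 5 \left(1 + 2 \cdot 5\right)} = \sqrt{-40 + 5 \left(1 + 10\right)} = \sqrt{-40 + 5 \cdot 11} = \sqrt{-40 + 55} = \sqrt{15}$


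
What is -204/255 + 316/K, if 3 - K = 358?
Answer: -120/71 ≈ -1.6901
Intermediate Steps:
K = -355 (K = 3 - 1*358 = 3 - 358 = -355)
-204/255 + 316/K = -204/255 + 316/(-355) = -204*1/255 + 316*(-1/355) = -4/5 - 316/355 = -120/71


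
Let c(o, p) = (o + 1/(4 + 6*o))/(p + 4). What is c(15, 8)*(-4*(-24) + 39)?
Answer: 63495/376 ≈ 168.87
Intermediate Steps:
c(o, p) = (o + 1/(4 + 6*o))/(4 + p)
c(15, 8)*(-4*(-24) + 39) = ((1 + 4*15 + 6*15**2)/(2*(8 + 2*8 + 12*15 + 3*15*8)))*(-4*(-24) + 39) = ((1 + 60 + 6*225)/(2*(8 + 16 + 180 + 360)))*(96 + 39) = ((1/2)*(1 + 60 + 1350)/564)*135 = ((1/2)*(1/564)*1411)*135 = (1411/1128)*135 = 63495/376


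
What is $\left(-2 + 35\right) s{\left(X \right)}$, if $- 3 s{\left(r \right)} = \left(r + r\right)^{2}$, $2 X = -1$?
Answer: $-11$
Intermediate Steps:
$X = - \frac{1}{2}$ ($X = \frac{1}{2} \left(-1\right) = - \frac{1}{2} \approx -0.5$)
$s{\left(r \right)} = - \frac{4 r^{2}}{3}$ ($s{\left(r \right)} = - \frac{\left(r + r\right)^{2}}{3} = - \frac{\left(2 r\right)^{2}}{3} = - \frac{4 r^{2}}{3}$)
$\left(-2 + 35\right) s{\left(X \right)} = \left(-2 + 35\right) \left(- \frac{4 \left(- \frac{1}{2}\right)^{2}}{3}\right) = 33 \left(\left(- \frac{4}{3}\right) \frac{1}{4}\right) = 33 \left(- \frac{1}{3}\right) = -11$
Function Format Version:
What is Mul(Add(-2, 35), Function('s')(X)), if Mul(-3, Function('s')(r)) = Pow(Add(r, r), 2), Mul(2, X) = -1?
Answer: -11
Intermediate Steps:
X = Rational(-1, 2) (X = Mul(Rational(1, 2), -1) = Rational(-1, 2) ≈ -0.50000)
Function('s')(r) = Mul(Rational(-4, 3), Pow(r, 2)) (Function('s')(r) = Mul(Rational(-1, 3), Pow(Add(r, r), 2)) = Mul(Rational(-1, 3), Pow(Mul(2, r), 2)) = Mul(Rational(-1, 3), Mul(4, Pow(r, 2))) = Mul(Rational(-4, 3), Pow(r, 2)))
Mul(Add(-2, 35), Function('s')(X)) = Mul(Add(-2, 35), Mul(Rational(-4, 3), Pow(Rational(-1, 2), 2))) = Mul(33, Mul(Rational(-4, 3), Rational(1, 4))) = Mul(33, Rational(-1, 3)) = -11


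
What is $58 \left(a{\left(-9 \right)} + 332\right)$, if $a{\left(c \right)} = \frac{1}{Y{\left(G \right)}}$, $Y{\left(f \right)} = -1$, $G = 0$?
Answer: $19198$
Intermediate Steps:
$a{\left(c \right)} = -1$ ($a{\left(c \right)} = \frac{1}{-1} = -1$)
$58 \left(a{\left(-9 \right)} + 332\right) = 58 \left(-1 + 332\right) = 58 \cdot 331 = 19198$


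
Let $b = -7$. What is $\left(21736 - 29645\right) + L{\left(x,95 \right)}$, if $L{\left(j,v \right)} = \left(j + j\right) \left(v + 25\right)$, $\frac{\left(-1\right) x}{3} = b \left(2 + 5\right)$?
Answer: $27371$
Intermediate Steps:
$x = 147$ ($x = - 3 \left(- 7 \left(2 + 5\right)\right) = - 3 \left(\left(-7\right) 7\right) = \left(-3\right) \left(-49\right) = 147$)
$L{\left(j,v \right)} = 2 j \left(25 + v\right)$
$\left(21736 - 29645\right) + L{\left(x,95 \right)} = \left(21736 - 29645\right) + 2 \cdot 147 \left(25 + 95\right) = -7909 + 2 \cdot 147 \cdot 120 = -7909 + 35280 = 27371$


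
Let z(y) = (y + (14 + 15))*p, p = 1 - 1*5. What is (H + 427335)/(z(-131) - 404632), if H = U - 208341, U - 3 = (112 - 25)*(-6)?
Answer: -218475/404224 ≈ -0.54048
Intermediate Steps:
U = -519 (U = 3 + (112 - 25)*(-6) = 3 + 87*(-6) = 3 - 522 = -519)
H = -208860 (H = -519 - 208341 = -208860)
p = -4 (p = 1 - 5 = -4)
z(y) = -116 - 4*y (z(y) = (y + (14 + 15))*(-4) = (y + 29)*(-4) = (29 + y)*(-4) = -116 - 4*y)
(H + 427335)/(z(-131) - 404632) = (-208860 + 427335)/((-116 - 4*(-131)) - 404632) = 218475/((-116 + 524) - 404632) = 218475/(408 - 404632) = 218475/(-404224) = 218475*(-1/404224) = -218475/404224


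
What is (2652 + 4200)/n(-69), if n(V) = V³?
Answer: -2284/109503 ≈ -0.020858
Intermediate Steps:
(2652 + 4200)/n(-69) = (2652 + 4200)/((-69)³) = 6852/(-328509) = 6852*(-1/328509) = -2284/109503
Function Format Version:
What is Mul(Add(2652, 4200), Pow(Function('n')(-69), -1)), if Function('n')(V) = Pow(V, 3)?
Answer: Rational(-2284, 109503) ≈ -0.020858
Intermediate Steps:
Mul(Add(2652, 4200), Pow(Function('n')(-69), -1)) = Mul(Add(2652, 4200), Pow(Pow(-69, 3), -1)) = Mul(6852, Pow(-328509, -1)) = Mul(6852, Rational(-1, 328509)) = Rational(-2284, 109503)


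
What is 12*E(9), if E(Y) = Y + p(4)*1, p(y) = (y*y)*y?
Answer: 876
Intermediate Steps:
p(y) = y**3 (p(y) = y**2*y = y**3)
E(Y) = 64 + Y (E(Y) = Y + 4**3*1 = Y + 64*1 = Y + 64 = 64 + Y)
12*E(9) = 12*(64 + 9) = 12*73 = 876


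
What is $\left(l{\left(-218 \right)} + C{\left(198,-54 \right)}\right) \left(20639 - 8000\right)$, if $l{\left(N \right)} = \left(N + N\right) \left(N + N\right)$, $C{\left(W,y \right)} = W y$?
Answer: $2267487156$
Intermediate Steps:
$l{\left(N \right)} = 4 N^{2}$ ($l{\left(N \right)} = 2 N 2 N = 4 N^{2}$)
$\left(l{\left(-218 \right)} + C{\left(198,-54 \right)}\right) \left(20639 - 8000\right) = \left(4 \left(-218\right)^{2} + 198 \left(-54\right)\right) \left(20639 - 8000\right) = \left(4 \cdot 47524 - 10692\right) 12639 = \left(190096 - 10692\right) 12639 = 179404 \cdot 12639 = 2267487156$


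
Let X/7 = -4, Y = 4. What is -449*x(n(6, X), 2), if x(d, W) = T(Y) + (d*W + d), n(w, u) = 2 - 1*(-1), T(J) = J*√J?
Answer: -7633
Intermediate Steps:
T(J) = J^(3/2)
X = -28 (X = 7*(-4) = -28)
n(w, u) = 3 (n(w, u) = 2 + 1 = 3)
x(d, W) = 8 + d + W*d (x(d, W) = 4^(3/2) + (d*W + d) = 8 + (W*d + d) = 8 + (d + W*d) = 8 + d + W*d)
-449*x(n(6, X), 2) = -449*(8 + 3 + 2*3) = -449*(8 + 3 + 6) = -449*17 = -7633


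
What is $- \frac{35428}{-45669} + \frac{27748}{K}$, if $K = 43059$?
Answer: $\frac{930905888}{655487157} \approx 1.4202$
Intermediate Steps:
$- \frac{35428}{-45669} + \frac{27748}{K} = - \frac{35428}{-45669} + \frac{27748}{43059} = \left(-35428\right) \left(- \frac{1}{45669}\right) + 27748 \cdot \frac{1}{43059} = \frac{35428}{45669} + \frac{27748}{43059} = \frac{930905888}{655487157}$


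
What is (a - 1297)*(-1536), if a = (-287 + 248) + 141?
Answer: 1835520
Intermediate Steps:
a = 102 (a = -39 + 141 = 102)
(a - 1297)*(-1536) = (102 - 1297)*(-1536) = -1195*(-1536) = 1835520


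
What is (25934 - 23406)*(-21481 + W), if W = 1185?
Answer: -51308288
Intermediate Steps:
(25934 - 23406)*(-21481 + W) = (25934 - 23406)*(-21481 + 1185) = 2528*(-20296) = -51308288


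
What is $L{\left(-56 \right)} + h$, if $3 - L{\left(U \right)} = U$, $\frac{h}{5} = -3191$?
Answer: $-15896$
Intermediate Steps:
$h = -15955$ ($h = 5 \left(-3191\right) = -15955$)
$L{\left(U \right)} = 3 - U$
$L{\left(-56 \right)} + h = \left(3 - -56\right) - 15955 = \left(3 + 56\right) - 15955 = 59 - 15955 = -15896$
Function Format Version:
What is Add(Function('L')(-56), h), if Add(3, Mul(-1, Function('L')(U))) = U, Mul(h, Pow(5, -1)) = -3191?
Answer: -15896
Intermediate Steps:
h = -15955 (h = Mul(5, -3191) = -15955)
Function('L')(U) = Add(3, Mul(-1, U))
Add(Function('L')(-56), h) = Add(Add(3, Mul(-1, -56)), -15955) = Add(Add(3, 56), -15955) = Add(59, -15955) = -15896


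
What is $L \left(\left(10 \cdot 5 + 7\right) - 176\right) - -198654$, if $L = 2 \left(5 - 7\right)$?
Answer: $199130$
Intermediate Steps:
$L = -4$ ($L = 2 \left(-2\right) = -4$)
$L \left(\left(10 \cdot 5 + 7\right) - 176\right) - -198654 = - 4 \left(\left(10 \cdot 5 + 7\right) - 176\right) - -198654 = - 4 \left(\left(50 + 7\right) - 176\right) + 198654 = - 4 \left(57 - 176\right) + 198654 = \left(-4\right) \left(-119\right) + 198654 = 476 + 198654 = 199130$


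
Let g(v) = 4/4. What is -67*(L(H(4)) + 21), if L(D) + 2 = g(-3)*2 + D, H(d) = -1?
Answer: -1340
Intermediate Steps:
g(v) = 1 (g(v) = 4*(1/4) = 1)
L(D) = D (L(D) = -2 + (1*2 + D) = -2 + (2 + D) = D)
-67*(L(H(4)) + 21) = -67*(-1 + 21) = -67*20 = -1340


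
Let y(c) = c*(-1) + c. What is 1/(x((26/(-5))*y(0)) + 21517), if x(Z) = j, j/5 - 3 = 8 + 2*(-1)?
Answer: 1/21562 ≈ 4.6378e-5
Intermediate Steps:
y(c) = 0 (y(c) = -c + c = 0)
j = 45 (j = 15 + 5*(8 + 2*(-1)) = 15 + 5*(8 - 2) = 15 + 5*6 = 15 + 30 = 45)
x(Z) = 45
1/(x((26/(-5))*y(0)) + 21517) = 1/(45 + 21517) = 1/21562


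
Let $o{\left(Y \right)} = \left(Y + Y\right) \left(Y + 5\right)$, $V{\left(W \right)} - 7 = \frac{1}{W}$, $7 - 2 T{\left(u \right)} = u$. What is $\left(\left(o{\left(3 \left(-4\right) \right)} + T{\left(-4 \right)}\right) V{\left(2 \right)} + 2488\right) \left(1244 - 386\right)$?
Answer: $\frac{6502353}{2} \approx 3.2512 \cdot 10^{6}$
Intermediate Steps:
$T{\left(u \right)} = \frac{7}{2} - \frac{u}{2}$
$V{\left(W \right)} = 7 + \frac{1}{W}$
$o{\left(Y \right)} = 2 Y \left(5 + Y\right)$
$\left(\left(o{\left(3 \left(-4\right) \right)} + T{\left(-4 \right)}\right) V{\left(2 \right)} + 2488\right) \left(1244 - 386\right) = \left(\left(2 \cdot 3 \left(-4\right) \left(5 + 3 \left(-4\right)\right) + \left(\frac{7}{2} - -2\right)\right) \left(7 + \frac{1}{2}\right) + 2488\right) \left(1244 - 386\right) = \left(\left(2 \left(-12\right) \left(5 - 12\right) + \left(\frac{7}{2} + 2\right)\right) \left(7 + \frac{1}{2}\right) + 2488\right) 858 = \left(\left(2 \left(-12\right) \left(-7\right) + \frac{11}{2}\right) \frac{15}{2} + 2488\right) 858 = \left(\left(168 + \frac{11}{2}\right) \frac{15}{2} + 2488\right) 858 = \left(\frac{347}{2} \cdot \frac{15}{2} + 2488\right) 858 = \left(\frac{5205}{4} + 2488\right) 858 = \frac{15157}{4} \cdot 858 = \frac{6502353}{2}$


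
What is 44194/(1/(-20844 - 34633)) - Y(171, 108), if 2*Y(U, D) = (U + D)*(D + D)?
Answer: -2451780670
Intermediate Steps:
Y(U, D) = D*(D + U) (Y(U, D) = ((U + D)*(D + D))/2 = ((D + U)*(2*D))/2 = (2*D*(D + U))/2 = D*(D + U))
44194/(1/(-20844 - 34633)) - Y(171, 108) = 44194/(1/(-20844 - 34633)) - 108*(108 + 171) = 44194/(1/(-55477)) - 108*279 = 44194/(-1/55477) - 1*30132 = 44194*(-55477) - 30132 = -2451750538 - 30132 = -2451780670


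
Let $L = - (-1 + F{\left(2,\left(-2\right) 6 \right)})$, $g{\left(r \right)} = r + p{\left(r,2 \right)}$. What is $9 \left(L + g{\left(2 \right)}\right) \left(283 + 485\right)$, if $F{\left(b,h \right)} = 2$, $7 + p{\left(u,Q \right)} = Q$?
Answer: $-27648$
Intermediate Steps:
$p{\left(u,Q \right)} = -7 + Q$
$g{\left(r \right)} = -5 + r$ ($g{\left(r \right)} = r + \left(-7 + 2\right) = r - 5 = -5 + r$)
$L = -1$ ($L = - (-1 + 2) = \left(-1\right) 1 = -1$)
$9 \left(L + g{\left(2 \right)}\right) \left(283 + 485\right) = 9 \left(-1 + \left(-5 + 2\right)\right) \left(283 + 485\right) = 9 \left(-1 - 3\right) 768 = 9 \left(-4\right) 768 = \left(-36\right) 768 = -27648$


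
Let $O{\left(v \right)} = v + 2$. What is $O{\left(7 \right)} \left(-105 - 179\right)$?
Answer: $-2556$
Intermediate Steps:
$O{\left(v \right)} = 2 + v$
$O{\left(7 \right)} \left(-105 - 179\right) = \left(2 + 7\right) \left(-105 - 179\right) = 9 \left(-105 - 179\right) = 9 \left(-284\right) = -2556$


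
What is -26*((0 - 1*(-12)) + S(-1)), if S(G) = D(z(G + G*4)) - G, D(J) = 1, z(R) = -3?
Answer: -364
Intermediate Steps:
S(G) = 1 - G
-26*((0 - 1*(-12)) + S(-1)) = -26*((0 - 1*(-12)) + (1 - 1*(-1))) = -26*((0 + 12) + (1 + 1)) = -26*(12 + 2) = -26*14 = -364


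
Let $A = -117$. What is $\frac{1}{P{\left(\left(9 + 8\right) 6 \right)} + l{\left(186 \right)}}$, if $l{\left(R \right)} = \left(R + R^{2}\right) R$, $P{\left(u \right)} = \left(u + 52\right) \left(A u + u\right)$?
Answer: $\frac{1}{4647324} \approx 2.1518 \cdot 10^{-7}$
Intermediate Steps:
$P{\left(u \right)} = - 116 u \left(52 + u\right)$ ($P{\left(u \right)} = \left(u + 52\right) \left(- 117 u + u\right) = \left(52 + u\right) \left(- 116 u\right) = - 116 u \left(52 + u\right)$)
$l{\left(R \right)} = R \left(R + R^{2}\right)$
$\frac{1}{P{\left(\left(9 + 8\right) 6 \right)} + l{\left(186 \right)}} = \frac{1}{- 116 \left(9 + 8\right) 6 \left(52 + \left(9 + 8\right) 6\right) + 186^{2} \left(1 + 186\right)} = \frac{1}{- 116 \cdot 17 \cdot 6 \left(52 + 17 \cdot 6\right) + 34596 \cdot 187} = \frac{1}{\left(-116\right) 102 \left(52 + 102\right) + 6469452} = \frac{1}{\left(-116\right) 102 \cdot 154 + 6469452} = \frac{1}{-1822128 + 6469452} = \frac{1}{4647324}$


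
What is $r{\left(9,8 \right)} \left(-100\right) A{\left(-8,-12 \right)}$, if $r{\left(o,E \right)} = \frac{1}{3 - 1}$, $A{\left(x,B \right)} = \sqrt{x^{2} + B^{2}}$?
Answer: $- 200 \sqrt{13} \approx -721.11$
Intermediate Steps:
$A{\left(x,B \right)} = \sqrt{B^{2} + x^{2}}$
$r{\left(o,E \right)} = \frac{1}{2}$
$r{\left(9,8 \right)} \left(-100\right) A{\left(-8,-12 \right)} = \frac{1}{2} \left(-100\right) \sqrt{\left(-12\right)^{2} + \left(-8\right)^{2}} = - 50 \sqrt{144 + 64} = - 50 \sqrt{208} = - 50 \cdot 4 \sqrt{13} = - 200 \sqrt{13}$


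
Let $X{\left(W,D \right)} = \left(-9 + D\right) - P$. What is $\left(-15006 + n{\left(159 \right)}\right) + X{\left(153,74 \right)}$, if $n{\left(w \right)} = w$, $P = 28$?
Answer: $-14810$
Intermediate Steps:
$X{\left(W,D \right)} = -37 + D$ ($X{\left(W,D \right)} = \left(-9 + D\right) - 28 = -37 + D$)
$\left(-15006 + n{\left(159 \right)}\right) + X{\left(153,74 \right)} = \left(-15006 + 159\right) + \left(-37 + 74\right) = -14847 + 37 = -14810$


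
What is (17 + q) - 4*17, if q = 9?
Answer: -42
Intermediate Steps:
(17 + q) - 4*17 = (17 + 9) - 4*17 = 26 - 68 = -42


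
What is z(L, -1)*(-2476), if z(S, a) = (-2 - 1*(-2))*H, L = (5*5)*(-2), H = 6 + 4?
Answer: 0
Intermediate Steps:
H = 10
L = -50 (L = 25*(-2) = -50)
z(S, a) = 0 (z(S, a) = (-2 - 1*(-2))*10 = (-2 + 2)*10 = 0*10 = 0)
z(L, -1)*(-2476) = 0*(-2476) = 0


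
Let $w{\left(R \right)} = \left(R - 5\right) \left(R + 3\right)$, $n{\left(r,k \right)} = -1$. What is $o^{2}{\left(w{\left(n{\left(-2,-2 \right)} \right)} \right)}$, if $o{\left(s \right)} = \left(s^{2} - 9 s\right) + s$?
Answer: $57600$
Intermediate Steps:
$w{\left(R \right)} = \left(-5 + R\right) \left(3 + R\right)$
$o{\left(s \right)} = s^{2} - 8 s$
$o^{2}{\left(w{\left(n{\left(-2,-2 \right)} \right)} \right)} = \left(\left(-15 + \left(-1\right)^{2} - -2\right) \left(-8 - \left(13 - 1\right)\right)\right)^{2} = \left(\left(-15 + 1 + 2\right) \left(-8 + \left(-15 + 1 + 2\right)\right)\right)^{2} = \left(- 12 \left(-8 - 12\right)\right)^{2} = \left(\left(-12\right) \left(-20\right)\right)^{2} = 240^{2} = 57600$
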